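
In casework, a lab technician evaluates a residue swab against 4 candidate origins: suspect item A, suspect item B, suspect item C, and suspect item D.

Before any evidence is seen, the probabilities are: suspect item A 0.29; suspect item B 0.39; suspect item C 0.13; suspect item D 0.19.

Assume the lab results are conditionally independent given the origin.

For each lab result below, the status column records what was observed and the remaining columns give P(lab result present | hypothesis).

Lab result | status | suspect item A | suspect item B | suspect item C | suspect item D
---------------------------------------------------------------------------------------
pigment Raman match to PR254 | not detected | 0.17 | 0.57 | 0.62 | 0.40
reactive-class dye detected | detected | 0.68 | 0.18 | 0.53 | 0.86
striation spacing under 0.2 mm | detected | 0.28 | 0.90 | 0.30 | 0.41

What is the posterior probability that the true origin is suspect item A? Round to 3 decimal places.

0.379

Multiply each prior by the joint likelihood of the lab result pattern (using 1 − P(present | H) for each absent lab result):
  suspect item A: 0.29 × (1 − 0.17) × 0.68 × 0.28 = 0.045829
  suspect item B: 0.39 × (1 − 0.57) × 0.18 × 0.90 = 0.027167
  suspect item C: 0.13 × (1 − 0.62) × 0.53 × 0.30 = 0.0078546
  suspect item D: 0.19 × (1 − 0.40) × 0.86 × 0.41 = 0.040196
Marginal likelihood of the evidence = 0.12105.
P(suspect item A | evidence) = 0.045829 / 0.12105 ≈ 0.379.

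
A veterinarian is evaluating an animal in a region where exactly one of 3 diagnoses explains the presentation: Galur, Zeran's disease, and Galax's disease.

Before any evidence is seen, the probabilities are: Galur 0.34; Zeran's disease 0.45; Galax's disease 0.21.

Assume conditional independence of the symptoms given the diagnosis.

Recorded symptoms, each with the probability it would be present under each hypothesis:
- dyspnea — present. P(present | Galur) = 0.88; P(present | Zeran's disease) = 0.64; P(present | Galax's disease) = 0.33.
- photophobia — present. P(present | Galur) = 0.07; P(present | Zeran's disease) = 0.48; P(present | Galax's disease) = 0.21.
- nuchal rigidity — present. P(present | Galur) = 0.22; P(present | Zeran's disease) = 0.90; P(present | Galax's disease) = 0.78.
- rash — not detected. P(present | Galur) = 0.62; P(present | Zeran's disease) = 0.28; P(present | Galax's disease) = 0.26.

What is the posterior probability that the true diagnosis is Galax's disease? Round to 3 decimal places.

For each hypothesis, the unnormalized posterior weight is prior × product of the symptom likelihoods (using 1 − P(present | H) for each absent symptom):
  Galur: 0.34 × 0.88 × 0.07 × 0.22 × (1 − 0.62) = 0.0017509
  Zeran's disease: 0.45 × 0.64 × 0.48 × 0.90 × (1 − 0.28) = 0.08958
  Galax's disease: 0.21 × 0.33 × 0.21 × 0.78 × (1 − 0.26) = 0.0084
Marginal likelihood of the evidence = 0.09973.
P(Galax's disease | evidence) = 0.0084 / 0.09973 ≈ 0.084.

0.084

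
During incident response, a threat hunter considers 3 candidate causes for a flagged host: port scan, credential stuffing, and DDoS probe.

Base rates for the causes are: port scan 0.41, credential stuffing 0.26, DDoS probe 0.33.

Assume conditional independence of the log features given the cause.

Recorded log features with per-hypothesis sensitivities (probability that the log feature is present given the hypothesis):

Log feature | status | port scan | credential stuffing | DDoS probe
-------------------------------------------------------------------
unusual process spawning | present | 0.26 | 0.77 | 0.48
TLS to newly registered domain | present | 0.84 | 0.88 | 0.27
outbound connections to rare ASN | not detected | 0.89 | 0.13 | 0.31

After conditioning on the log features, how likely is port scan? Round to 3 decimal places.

0.051

By Bayes' rule with conditional independence, the unnormalized weight for each hypothesis is prior × ∏ likelihoods (using 1 − P(present | H) for each absent log feature):
  port scan: 0.41 × 0.26 × 0.84 × (1 − 0.89) = 0.0098498
  credential stuffing: 0.26 × 0.77 × 0.88 × (1 − 0.13) = 0.15327
  DDoS probe: 0.33 × 0.48 × 0.27 × (1 − 0.31) = 0.02951
Normalizing constant Z = 0.0098498 + 0.15327 + 0.02951 = 0.19263.
P(port scan | evidence) = 0.0098498 / 0.19263 ≈ 0.051.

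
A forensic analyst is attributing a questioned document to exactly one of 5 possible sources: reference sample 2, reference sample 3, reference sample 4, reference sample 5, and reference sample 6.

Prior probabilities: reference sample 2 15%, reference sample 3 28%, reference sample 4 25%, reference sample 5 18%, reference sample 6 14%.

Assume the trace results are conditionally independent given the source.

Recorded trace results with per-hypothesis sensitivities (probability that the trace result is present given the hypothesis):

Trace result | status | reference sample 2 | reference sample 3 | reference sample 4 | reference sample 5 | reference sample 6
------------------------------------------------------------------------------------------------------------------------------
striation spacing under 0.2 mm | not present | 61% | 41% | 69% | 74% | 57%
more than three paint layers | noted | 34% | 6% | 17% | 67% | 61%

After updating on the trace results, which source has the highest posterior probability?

Multiply each prior by the joint likelihood of the trace result pattern (using 1 − P(present | H) for each absent trace result):
  reference sample 2: 0.15 × (1 − 0.61) × 0.34 = 0.01989
  reference sample 3: 0.28 × (1 − 0.41) × 0.06 = 0.009912
  reference sample 4: 0.25 × (1 − 0.69) × 0.17 = 0.013175
  reference sample 5: 0.18 × (1 − 0.74) × 0.67 = 0.031356
  reference sample 6: 0.14 × (1 − 0.57) × 0.61 = 0.036722
Normalizing constant Z = 0.01989 + 0.009912 + 0.013175 + 0.031356 + 0.036722 = 0.11106.
P(reference sample 2 | evidence) ≈ 0.01989 / 0.11106 ≈ 0.179
P(reference sample 3 | evidence) ≈ 0.009912 / 0.11106 ≈ 0.089
P(reference sample 4 | evidence) ≈ 0.013175 / 0.11106 ≈ 0.119
P(reference sample 5 | evidence) ≈ 0.031356 / 0.11106 ≈ 0.282
P(reference sample 6 | evidence) ≈ 0.036722 / 0.11106 ≈ 0.331
The largest is 0.331, so reference sample 6 is most probable.

reference sample 6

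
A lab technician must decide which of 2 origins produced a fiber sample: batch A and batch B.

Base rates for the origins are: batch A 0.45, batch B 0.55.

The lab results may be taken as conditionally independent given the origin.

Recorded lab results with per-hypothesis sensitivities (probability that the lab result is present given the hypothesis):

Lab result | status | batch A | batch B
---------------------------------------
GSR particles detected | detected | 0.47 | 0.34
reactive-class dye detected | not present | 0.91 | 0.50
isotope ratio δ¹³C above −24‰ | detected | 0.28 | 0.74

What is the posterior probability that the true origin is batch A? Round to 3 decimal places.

0.072

By Bayes' rule with conditional independence, the unnormalized weight for each hypothesis is prior × ∏ likelihoods (using 1 − P(present | H) for each absent lab result):
  batch A: 0.45 × 0.47 × (1 − 0.91) × 0.28 = 0.0053298
  batch B: 0.55 × 0.34 × (1 − 0.50) × 0.74 = 0.06919
Normalizing constant Z = 0.0053298 + 0.06919 = 0.07452.
P(batch A | evidence) = 0.0053298 / 0.07452 ≈ 0.072.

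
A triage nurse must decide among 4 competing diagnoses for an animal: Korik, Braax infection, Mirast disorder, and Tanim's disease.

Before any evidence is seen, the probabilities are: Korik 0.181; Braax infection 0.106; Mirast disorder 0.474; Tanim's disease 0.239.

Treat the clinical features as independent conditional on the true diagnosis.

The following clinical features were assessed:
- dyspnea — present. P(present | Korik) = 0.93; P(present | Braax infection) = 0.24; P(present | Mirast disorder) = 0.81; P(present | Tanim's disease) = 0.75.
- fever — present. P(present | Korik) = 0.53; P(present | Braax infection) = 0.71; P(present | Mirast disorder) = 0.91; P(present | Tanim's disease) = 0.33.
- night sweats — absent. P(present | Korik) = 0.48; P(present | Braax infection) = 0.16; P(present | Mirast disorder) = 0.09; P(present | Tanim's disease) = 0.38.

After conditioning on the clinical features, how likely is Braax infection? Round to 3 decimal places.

0.036

By Bayes' rule with conditional independence, the unnormalized weight for each hypothesis is prior × ∏ likelihoods (using 1 − P(present | H) for each absent clinical feature):
  Korik: 0.181 × 0.93 × 0.53 × (1 − 0.48) = 0.046392
  Braax infection: 0.106 × 0.24 × 0.71 × (1 − 0.16) = 0.015172
  Mirast disorder: 0.474 × 0.81 × 0.91 × (1 − 0.09) = 0.31794
  Tanim's disease: 0.239 × 0.75 × 0.33 × (1 − 0.38) = 0.036675
Normalizing constant Z = 0.046392 + 0.015172 + 0.31794 + 0.036675 = 0.41618.
P(Braax infection | evidence) = 0.015172 / 0.41618 ≈ 0.036.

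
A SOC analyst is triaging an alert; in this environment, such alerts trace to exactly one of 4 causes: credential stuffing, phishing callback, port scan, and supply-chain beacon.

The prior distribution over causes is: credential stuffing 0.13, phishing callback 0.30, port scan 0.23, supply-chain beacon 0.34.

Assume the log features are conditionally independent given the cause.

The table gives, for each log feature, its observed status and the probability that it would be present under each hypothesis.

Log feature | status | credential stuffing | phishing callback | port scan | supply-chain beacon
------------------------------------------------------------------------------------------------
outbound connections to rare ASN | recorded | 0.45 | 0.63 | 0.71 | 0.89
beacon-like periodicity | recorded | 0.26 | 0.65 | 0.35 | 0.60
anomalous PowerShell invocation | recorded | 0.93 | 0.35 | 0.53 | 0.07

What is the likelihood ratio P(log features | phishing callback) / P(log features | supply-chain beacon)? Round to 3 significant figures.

3.83

Joint likelihood of the log feature pattern under each hypothesis:
  phishing callback: 0.63 × 0.65 × 0.35 = 0.14333
  supply-chain beacon: 0.89 × 0.60 × 0.07 = 0.03738
Bayes factor = 0.14333 / 0.03738 ≈ 3.83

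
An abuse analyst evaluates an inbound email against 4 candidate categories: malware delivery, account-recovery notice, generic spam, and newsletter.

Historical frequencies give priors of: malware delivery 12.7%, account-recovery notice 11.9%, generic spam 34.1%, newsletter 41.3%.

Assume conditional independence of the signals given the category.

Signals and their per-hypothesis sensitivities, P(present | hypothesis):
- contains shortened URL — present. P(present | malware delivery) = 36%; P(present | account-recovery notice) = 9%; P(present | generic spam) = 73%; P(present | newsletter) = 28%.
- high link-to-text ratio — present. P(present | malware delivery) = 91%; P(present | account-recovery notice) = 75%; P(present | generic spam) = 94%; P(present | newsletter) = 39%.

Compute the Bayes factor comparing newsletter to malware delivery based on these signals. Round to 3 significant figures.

0.333

Joint likelihood of the signal pattern under each hypothesis:
  newsletter: 0.28 × 0.39 = 0.1092
  malware delivery: 0.36 × 0.91 = 0.3276
Bayes factor = 0.1092 / 0.3276 ≈ 0.333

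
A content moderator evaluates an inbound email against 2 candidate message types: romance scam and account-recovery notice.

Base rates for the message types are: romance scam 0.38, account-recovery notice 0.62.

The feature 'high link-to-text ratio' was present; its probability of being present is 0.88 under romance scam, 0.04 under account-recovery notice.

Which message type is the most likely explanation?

romance scam

By Bayes' rule, the unnormalized weight for each hypothesis is prior × likelihood:
  romance scam: 0.38 × 0.88 = 0.3344
  account-recovery notice: 0.62 × 0.04 = 0.0248
Normalizing constant Z = 0.3344 + 0.0248 = 0.3592.
P(romance scam | evidence) ≈ 0.3344 / 0.3592 ≈ 0.931
P(account-recovery notice | evidence) ≈ 0.0248 / 0.3592 ≈ 0.069
The largest is 0.931, so romance scam is most probable.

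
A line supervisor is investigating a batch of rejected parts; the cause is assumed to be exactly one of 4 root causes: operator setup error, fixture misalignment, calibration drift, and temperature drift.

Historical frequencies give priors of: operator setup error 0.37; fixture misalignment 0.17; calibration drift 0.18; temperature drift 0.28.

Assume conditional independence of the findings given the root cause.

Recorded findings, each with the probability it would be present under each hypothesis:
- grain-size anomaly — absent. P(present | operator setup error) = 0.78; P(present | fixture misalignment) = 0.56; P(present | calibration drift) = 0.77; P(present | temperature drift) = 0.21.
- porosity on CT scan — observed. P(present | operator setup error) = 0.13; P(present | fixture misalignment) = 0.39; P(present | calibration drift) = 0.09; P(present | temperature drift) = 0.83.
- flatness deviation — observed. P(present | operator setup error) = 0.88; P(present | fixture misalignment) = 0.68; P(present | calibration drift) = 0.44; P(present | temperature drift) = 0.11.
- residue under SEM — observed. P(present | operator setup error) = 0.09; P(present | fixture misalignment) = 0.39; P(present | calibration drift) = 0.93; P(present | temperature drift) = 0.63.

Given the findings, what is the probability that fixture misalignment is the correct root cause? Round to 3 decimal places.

Multiply each prior by the joint likelihood of the evidence pattern (using 1 − P(present | H) for each absent finding):
  operator setup error: 0.37 × (1 − 0.78) × 0.13 × 0.88 × 0.09 = 0.00083809
  fixture misalignment: 0.17 × (1 − 0.56) × 0.39 × 0.68 × 0.39 = 0.0077364
  calibration drift: 0.18 × (1 − 0.77) × 0.09 × 0.44 × 0.93 = 0.0015247
  temperature drift: 0.28 × (1 − 0.21) × 0.83 × 0.11 × 0.63 = 0.012723
The unnormalized weights sum to 0.022822.
P(fixture misalignment | evidence) = 0.0077364 / 0.022822 ≈ 0.339.

0.339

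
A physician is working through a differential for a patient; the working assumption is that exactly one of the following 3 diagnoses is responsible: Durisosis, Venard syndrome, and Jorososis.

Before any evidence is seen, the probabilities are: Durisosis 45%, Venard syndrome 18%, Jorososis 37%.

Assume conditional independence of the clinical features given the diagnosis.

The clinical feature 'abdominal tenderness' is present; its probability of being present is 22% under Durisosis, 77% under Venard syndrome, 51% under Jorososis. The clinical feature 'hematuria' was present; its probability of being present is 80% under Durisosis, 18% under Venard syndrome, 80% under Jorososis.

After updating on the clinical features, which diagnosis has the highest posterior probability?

Multiply each prior by the joint likelihood of the clinical feature pattern:
  Durisosis: 0.45 × 0.22 × 0.80 = 0.0792
  Venard syndrome: 0.18 × 0.77 × 0.18 = 0.024948
  Jorososis: 0.37 × 0.51 × 0.80 = 0.15096
Marginal likelihood of the evidence = 0.25511.
P(Durisosis | evidence) ≈ 0.0792 / 0.25511 ≈ 0.310
P(Venard syndrome | evidence) ≈ 0.024948 / 0.25511 ≈ 0.098
P(Jorososis | evidence) ≈ 0.15096 / 0.25511 ≈ 0.592
The largest is 0.592, so Jorososis is most probable.

Jorososis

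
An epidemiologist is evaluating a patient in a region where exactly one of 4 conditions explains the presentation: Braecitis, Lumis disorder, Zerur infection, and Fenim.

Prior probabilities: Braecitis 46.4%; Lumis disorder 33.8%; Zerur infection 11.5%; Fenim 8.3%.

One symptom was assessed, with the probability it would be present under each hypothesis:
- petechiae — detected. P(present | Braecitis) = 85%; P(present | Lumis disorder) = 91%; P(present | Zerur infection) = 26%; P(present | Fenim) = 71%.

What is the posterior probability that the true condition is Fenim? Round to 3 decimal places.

For each hypothesis, the unnormalized posterior weight is prior × likelihood:
  Braecitis: 0.464 × 0.85 = 0.3944
  Lumis disorder: 0.338 × 0.91 = 0.30758
  Zerur infection: 0.115 × 0.26 = 0.0299
  Fenim: 0.083 × 0.71 = 0.05893
The unnormalized weights sum to 0.79081.
P(Fenim | evidence) = 0.05893 / 0.79081 ≈ 0.075.

0.075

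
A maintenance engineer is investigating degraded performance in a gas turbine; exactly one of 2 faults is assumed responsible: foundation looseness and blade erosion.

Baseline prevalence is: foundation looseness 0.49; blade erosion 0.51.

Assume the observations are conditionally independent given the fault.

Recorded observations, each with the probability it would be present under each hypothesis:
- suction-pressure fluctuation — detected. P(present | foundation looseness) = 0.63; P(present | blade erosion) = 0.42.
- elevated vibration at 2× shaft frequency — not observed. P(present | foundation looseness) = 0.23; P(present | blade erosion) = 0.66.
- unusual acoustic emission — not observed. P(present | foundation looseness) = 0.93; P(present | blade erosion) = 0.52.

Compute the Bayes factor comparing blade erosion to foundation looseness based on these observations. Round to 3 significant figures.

2.02

The Bayes factor is the ratio of the joint likelihoods of the evidence pattern under the two hypotheses (using 1 − P(present | H) for each absent observation).
  blade erosion: 0.42 × (1 − 0.66) × (1 − 0.52) = 0.068544
  foundation looseness: 0.63 × (1 − 0.23) × (1 − 0.93) = 0.033957
Bayes factor = 0.068544 / 0.033957 ≈ 2.02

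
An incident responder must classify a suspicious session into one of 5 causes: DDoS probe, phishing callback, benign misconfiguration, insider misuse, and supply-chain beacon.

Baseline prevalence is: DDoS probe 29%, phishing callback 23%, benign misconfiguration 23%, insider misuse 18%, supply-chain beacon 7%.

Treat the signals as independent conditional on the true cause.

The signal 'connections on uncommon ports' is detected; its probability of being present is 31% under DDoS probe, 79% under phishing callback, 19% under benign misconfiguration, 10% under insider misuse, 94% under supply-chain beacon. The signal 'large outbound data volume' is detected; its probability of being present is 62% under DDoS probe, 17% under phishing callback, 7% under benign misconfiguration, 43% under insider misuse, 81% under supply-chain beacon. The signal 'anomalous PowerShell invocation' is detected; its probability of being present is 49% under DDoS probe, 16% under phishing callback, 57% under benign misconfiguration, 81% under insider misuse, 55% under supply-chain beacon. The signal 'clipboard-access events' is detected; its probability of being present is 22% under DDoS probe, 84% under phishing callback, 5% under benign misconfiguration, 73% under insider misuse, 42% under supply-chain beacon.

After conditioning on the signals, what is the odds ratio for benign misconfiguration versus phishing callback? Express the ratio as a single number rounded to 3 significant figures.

The normalizing constant cancels in an odds ratio, so compute prior × likelihood for the two hypotheses only:
  benign misconfiguration: 0.23 × 0.19 × 0.07 × 0.57 × 0.05 = 8.7182e-05
  phishing callback: 0.23 × 0.79 × 0.17 × 0.16 × 0.84 = 0.0041515
Odds(benign misconfiguration : phishing callback) = 8.7182e-05 / 0.0041515 ≈ 0.0210.

0.0210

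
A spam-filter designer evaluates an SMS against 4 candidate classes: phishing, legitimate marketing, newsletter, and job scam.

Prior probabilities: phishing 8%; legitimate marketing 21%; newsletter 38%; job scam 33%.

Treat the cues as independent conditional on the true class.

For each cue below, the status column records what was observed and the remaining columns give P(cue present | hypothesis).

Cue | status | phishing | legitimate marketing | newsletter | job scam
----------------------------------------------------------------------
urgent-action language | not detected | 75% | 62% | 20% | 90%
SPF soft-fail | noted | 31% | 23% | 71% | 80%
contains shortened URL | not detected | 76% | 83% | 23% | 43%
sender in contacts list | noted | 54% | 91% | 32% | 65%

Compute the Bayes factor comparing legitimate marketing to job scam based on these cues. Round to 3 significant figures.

The Bayes factor is the ratio of the joint likelihoods of the cue pattern under the two hypotheses (using 1 − P(present | H) for each absent cue).
  legitimate marketing: (1 − 0.62) × 0.23 × (1 − 0.83) × 0.91 = 0.013521
  job scam: (1 − 0.90) × 0.80 × (1 − 0.43) × 0.65 = 0.02964
Bayes factor = 0.013521 / 0.02964 ≈ 0.456

0.456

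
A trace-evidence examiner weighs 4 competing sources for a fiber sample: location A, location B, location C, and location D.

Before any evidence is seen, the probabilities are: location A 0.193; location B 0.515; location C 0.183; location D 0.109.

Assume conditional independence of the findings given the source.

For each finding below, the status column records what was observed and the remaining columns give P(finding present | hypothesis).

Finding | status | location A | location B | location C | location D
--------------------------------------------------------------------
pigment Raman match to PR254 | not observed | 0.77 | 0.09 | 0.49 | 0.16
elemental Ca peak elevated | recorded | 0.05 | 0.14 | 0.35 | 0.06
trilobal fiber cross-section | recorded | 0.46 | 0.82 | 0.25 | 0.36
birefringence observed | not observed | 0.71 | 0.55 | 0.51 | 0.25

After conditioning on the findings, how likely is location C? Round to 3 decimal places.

For each hypothesis, the unnormalized posterior weight is prior × product of the finding likelihoods (using 1 − P(present | H) for each absent finding):
  location A: 0.193 × (1 − 0.77) × 0.05 × 0.46 × (1 − 0.71) = 0.00029608
  location B: 0.515 × (1 − 0.09) × 0.14 × 0.82 × (1 − 0.55) = 0.02421
  location C: 0.183 × (1 − 0.49) × 0.35 × 0.25 × (1 − 0.51) = 0.0040015
  location D: 0.109 × (1 − 0.16) × 0.06 × 0.36 × (1 − 0.25) = 0.0014833
Marginal likelihood of the evidence = 0.029991.
P(location C | evidence) = 0.0040015 / 0.029991 ≈ 0.133.

0.133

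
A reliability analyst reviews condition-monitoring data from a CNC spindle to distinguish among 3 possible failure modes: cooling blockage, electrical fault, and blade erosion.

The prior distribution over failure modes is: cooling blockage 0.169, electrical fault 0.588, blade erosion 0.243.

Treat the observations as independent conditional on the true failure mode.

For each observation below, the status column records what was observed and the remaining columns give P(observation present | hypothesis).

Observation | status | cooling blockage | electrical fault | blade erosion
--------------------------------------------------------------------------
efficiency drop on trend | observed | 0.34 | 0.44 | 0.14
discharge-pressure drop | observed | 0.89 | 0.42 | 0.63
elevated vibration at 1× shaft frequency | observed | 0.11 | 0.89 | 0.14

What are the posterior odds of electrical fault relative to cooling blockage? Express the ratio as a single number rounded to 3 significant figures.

17.2

Unnormalized posterior weight (prior times the observation likelihoods) for each of the two hypotheses:
  electrical fault: 0.588 × 0.44 × 0.42 × 0.89 = 0.09671
  cooling blockage: 0.169 × 0.34 × 0.89 × 0.11 = 0.0056253
Posterior odds = 0.09671 / 0.0056253 ≈ 17.2.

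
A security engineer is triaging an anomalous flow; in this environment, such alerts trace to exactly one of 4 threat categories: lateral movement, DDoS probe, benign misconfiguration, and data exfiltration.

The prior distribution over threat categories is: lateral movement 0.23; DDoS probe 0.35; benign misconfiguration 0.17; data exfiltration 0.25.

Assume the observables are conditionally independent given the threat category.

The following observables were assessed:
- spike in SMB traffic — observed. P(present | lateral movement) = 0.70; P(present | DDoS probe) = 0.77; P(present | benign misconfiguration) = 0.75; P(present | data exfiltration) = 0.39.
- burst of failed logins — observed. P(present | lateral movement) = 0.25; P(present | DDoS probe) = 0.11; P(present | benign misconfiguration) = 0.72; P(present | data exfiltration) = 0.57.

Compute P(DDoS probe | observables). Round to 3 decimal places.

Multiply each prior by the joint likelihood of the observable pattern:
  lateral movement: 0.23 × 0.70 × 0.25 = 0.04025
  DDoS probe: 0.35 × 0.77 × 0.11 = 0.029645
  benign misconfiguration: 0.17 × 0.75 × 0.72 = 0.0918
  data exfiltration: 0.25 × 0.39 × 0.57 = 0.055575
Marginal likelihood of the evidence = 0.21727.
P(DDoS probe | evidence) = 0.029645 / 0.21727 ≈ 0.136.

0.136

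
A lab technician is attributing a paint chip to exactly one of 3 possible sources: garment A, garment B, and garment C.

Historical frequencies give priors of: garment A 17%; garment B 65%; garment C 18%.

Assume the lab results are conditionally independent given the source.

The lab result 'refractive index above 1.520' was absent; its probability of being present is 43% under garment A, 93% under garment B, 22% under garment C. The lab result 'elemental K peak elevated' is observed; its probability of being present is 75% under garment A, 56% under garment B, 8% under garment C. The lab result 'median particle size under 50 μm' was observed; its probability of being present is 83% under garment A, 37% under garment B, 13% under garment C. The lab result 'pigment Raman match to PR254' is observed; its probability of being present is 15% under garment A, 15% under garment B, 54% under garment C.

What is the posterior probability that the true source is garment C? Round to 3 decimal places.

0.070

For each hypothesis, the unnormalized posterior weight is prior × product of the lab result likelihoods (using 1 − P(present | H) for each absent lab result):
  garment A: 0.17 × (1 − 0.43) × 0.75 × 0.83 × 0.15 = 0.009048
  garment B: 0.65 × (1 − 0.93) × 0.56 × 0.37 × 0.15 = 0.0014141
  garment C: 0.18 × (1 − 0.22) × 0.08 × 0.13 × 0.54 = 0.00078849
The unnormalized weights sum to 0.011251.
P(garment C | evidence) = 0.00078849 / 0.011251 ≈ 0.070.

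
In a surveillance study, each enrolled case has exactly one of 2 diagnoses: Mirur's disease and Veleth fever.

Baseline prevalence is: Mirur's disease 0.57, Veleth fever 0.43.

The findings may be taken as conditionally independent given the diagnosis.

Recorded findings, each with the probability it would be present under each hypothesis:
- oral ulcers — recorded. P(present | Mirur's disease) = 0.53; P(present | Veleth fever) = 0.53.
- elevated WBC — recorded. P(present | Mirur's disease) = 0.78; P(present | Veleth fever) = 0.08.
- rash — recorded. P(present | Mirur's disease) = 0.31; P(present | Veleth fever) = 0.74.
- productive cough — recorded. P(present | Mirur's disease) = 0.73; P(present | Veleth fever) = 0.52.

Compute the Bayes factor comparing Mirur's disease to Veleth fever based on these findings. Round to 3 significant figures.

Take the product of per-finding likelihoods under each hypothesis, then divide.
  Mirur's disease: 0.53 × 0.78 × 0.31 × 0.73 = 0.093552
  Veleth fever: 0.53 × 0.08 × 0.74 × 0.52 = 0.016316
Bayes factor = 0.093552 / 0.016316 ≈ 5.73

5.73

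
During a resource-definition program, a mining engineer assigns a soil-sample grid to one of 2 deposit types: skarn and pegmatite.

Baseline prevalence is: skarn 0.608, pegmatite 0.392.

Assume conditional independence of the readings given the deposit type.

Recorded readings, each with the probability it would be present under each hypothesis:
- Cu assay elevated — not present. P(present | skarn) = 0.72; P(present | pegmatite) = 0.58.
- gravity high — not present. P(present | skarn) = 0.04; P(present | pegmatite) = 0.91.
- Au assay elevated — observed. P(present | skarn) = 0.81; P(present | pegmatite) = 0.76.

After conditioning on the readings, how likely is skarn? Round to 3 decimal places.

Multiply each prior by the joint likelihood of the reading pattern (using 1 − P(present | H) for each absent reading):
  skarn: 0.608 × (1 − 0.72) × (1 − 0.04) × 0.81 = 0.13238
  pegmatite: 0.392 × (1 − 0.58) × (1 − 0.91) × 0.76 = 0.011261
The unnormalized weights sum to 0.14364.
P(skarn | evidence) = 0.13238 / 0.14364 ≈ 0.922.

0.922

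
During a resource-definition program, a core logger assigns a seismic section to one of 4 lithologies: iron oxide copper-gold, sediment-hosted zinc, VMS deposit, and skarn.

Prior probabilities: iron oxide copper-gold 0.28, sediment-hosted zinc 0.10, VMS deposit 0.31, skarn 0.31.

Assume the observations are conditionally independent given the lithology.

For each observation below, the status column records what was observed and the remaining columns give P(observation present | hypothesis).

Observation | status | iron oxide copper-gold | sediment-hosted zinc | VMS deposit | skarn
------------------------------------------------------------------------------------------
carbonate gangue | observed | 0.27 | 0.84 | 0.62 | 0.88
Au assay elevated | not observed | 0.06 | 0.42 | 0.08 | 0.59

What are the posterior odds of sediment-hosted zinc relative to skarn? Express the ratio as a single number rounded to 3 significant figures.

0.436

The normalizing constant cancels in an odds ratio, so compute prior × likelihood for the two hypotheses only (using 1 − P(present | H) for each absent observation):
  sediment-hosted zinc: 0.10 × 0.84 × (1 − 0.42) = 0.04872
  skarn: 0.31 × 0.88 × (1 − 0.59) = 0.11185
Posterior odds = 0.04872 / 0.11185 ≈ 0.436.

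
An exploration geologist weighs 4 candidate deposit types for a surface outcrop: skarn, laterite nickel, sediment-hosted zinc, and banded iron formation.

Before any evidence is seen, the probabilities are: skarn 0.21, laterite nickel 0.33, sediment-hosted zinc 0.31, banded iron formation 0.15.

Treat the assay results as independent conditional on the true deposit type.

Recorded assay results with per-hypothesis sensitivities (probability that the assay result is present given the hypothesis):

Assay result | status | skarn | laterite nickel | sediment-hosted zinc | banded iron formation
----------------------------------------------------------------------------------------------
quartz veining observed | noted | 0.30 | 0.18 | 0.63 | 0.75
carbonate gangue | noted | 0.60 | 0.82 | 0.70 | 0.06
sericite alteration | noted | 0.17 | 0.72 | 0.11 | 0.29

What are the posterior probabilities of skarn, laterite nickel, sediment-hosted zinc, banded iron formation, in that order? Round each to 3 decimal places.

For each hypothesis, the unnormalized posterior weight is prior × product of the assay result likelihoods:
  skarn: 0.21 × 0.30 × 0.60 × 0.17 = 0.006426
  laterite nickel: 0.33 × 0.18 × 0.82 × 0.72 = 0.03507
  sediment-hosted zinc: 0.31 × 0.63 × 0.70 × 0.11 = 0.015038
  banded iron formation: 0.15 × 0.75 × 0.06 × 0.29 = 0.0019575
The unnormalized weights sum to 0.058491.
P(skarn | evidence) = 0.006426 / 0.058491 ≈ 0.110
P(laterite nickel | evidence) = 0.03507 / 0.058491 ≈ 0.600
P(sediment-hosted zinc | evidence) = 0.015038 / 0.058491 ≈ 0.257
P(banded iron formation | evidence) = 0.0019575 / 0.058491 ≈ 0.033

0.110, 0.600, 0.257, 0.033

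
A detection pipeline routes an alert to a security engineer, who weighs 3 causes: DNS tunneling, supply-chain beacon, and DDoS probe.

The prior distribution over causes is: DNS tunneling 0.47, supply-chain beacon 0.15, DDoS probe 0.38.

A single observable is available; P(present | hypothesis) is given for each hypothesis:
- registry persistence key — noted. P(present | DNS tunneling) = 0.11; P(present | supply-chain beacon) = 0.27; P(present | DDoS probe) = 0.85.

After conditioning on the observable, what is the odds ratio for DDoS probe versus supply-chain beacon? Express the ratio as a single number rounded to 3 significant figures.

Posterior odds equal prior odds times the likelihood ratio; only the two competing hypotheses matter.
  DDoS probe: 0.38 × 0.85 = 0.323
  supply-chain beacon: 0.15 × 0.27 = 0.0405
Odds(DDoS probe : supply-chain beacon) = 0.323 / 0.0405 ≈ 7.98.

7.98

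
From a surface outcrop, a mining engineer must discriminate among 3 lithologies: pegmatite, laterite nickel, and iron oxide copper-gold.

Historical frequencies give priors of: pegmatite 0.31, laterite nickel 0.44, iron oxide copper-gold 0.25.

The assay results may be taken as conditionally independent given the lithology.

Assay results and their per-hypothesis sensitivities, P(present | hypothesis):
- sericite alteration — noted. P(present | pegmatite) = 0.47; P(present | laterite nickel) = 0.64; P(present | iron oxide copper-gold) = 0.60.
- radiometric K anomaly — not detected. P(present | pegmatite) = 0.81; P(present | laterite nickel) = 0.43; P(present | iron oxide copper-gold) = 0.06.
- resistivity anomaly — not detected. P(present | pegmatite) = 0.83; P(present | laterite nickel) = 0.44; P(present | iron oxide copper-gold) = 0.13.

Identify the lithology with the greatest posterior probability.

By Bayes' rule with conditional independence, the unnormalized weight for each hypothesis is prior × ∏ likelihoods (using 1 − P(present | H) for each absent assay result):
  pegmatite: 0.31 × 0.47 × (1 − 0.81) × (1 − 0.83) = 0.0047061
  laterite nickel: 0.44 × 0.64 × (1 − 0.43) × (1 − 0.44) = 0.089887
  iron oxide copper-gold: 0.25 × 0.60 × (1 − 0.06) × (1 − 0.13) = 0.12267
The unnormalized weights sum to 0.21726.
P(pegmatite | evidence) ≈ 0.0047061 / 0.21726 ≈ 0.022
P(laterite nickel | evidence) ≈ 0.089887 / 0.21726 ≈ 0.414
P(iron oxide copper-gold | evidence) ≈ 0.12267 / 0.21726 ≈ 0.565
The largest is 0.565, so iron oxide copper-gold is most probable.

iron oxide copper-gold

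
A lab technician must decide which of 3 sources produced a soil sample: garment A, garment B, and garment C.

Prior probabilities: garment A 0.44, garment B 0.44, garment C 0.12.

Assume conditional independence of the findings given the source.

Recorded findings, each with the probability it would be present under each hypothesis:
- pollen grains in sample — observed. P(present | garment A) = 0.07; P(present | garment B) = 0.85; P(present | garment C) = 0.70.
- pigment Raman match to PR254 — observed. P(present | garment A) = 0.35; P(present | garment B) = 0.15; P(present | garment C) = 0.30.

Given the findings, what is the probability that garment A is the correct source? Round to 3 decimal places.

0.117

For each hypothesis, the unnormalized posterior weight is prior × product of the finding likelihoods:
  garment A: 0.44 × 0.07 × 0.35 = 0.01078
  garment B: 0.44 × 0.85 × 0.15 = 0.0561
  garment C: 0.12 × 0.70 × 0.30 = 0.0252
Marginal likelihood of the evidence = 0.09208.
P(garment A | evidence) = 0.01078 / 0.09208 ≈ 0.117.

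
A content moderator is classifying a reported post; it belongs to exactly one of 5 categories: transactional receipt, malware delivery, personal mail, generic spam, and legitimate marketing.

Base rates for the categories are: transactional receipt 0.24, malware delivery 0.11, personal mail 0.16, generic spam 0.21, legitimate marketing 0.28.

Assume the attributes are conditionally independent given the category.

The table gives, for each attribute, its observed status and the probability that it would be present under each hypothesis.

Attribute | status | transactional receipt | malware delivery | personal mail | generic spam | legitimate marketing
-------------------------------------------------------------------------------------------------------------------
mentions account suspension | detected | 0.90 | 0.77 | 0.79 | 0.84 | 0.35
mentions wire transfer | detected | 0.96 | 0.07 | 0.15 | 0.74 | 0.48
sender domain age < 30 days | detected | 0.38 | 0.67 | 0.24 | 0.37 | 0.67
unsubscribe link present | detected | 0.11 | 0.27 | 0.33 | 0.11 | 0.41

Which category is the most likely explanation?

By Bayes' rule with conditional independence, the unnormalized weight for each hypothesis is prior × ∏ likelihoods:
  transactional receipt: 0.24 × 0.90 × 0.96 × 0.38 × 0.11 = 0.0086676
  malware delivery: 0.11 × 0.77 × 0.07 × 0.67 × 0.27 = 0.0010726
  personal mail: 0.16 × 0.79 × 0.15 × 0.24 × 0.33 = 0.0015016
  generic spam: 0.21 × 0.84 × 0.74 × 0.37 × 0.11 = 0.0053128
  legitimate marketing: 0.28 × 0.35 × 0.48 × 0.67 × 0.41 = 0.012922
The unnormalized weights sum to 0.029477.
P(transactional receipt | evidence) ≈ 0.0086676 / 0.029477 ≈ 0.294
P(malware delivery | evidence) ≈ 0.0010726 / 0.029477 ≈ 0.036
P(personal mail | evidence) ≈ 0.0015016 / 0.029477 ≈ 0.051
P(generic spam | evidence) ≈ 0.0053128 / 0.029477 ≈ 0.180
P(legitimate marketing | evidence) ≈ 0.012922 / 0.029477 ≈ 0.438
The largest is 0.438, so legitimate marketing is most probable.

legitimate marketing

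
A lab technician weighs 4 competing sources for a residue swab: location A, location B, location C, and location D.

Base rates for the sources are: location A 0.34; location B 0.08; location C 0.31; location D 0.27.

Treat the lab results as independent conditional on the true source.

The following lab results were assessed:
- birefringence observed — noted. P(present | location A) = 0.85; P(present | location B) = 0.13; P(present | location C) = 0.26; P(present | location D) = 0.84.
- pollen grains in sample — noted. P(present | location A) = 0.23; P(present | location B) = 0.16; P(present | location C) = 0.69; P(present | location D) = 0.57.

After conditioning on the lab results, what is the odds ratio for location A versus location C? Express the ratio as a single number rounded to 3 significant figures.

The normalizing constant cancels in an odds ratio, so compute prior × likelihood for the two hypotheses only:
  location A: 0.34 × 0.85 × 0.23 = 0.06647
  location C: 0.31 × 0.26 × 0.69 = 0.055614
Odds(location A : location C) = 0.06647 / 0.055614 ≈ 1.20.

1.20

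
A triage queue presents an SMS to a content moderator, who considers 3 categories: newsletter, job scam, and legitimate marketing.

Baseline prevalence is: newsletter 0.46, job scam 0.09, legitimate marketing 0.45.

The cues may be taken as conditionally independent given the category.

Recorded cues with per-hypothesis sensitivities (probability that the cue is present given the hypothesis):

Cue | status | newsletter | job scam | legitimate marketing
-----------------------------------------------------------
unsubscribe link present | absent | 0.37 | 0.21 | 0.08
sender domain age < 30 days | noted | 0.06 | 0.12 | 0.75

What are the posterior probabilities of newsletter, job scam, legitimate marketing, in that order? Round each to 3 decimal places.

Multiply each prior by the joint likelihood of the cue pattern (using 1 − P(present | H) for each absent cue):
  newsletter: 0.46 × (1 − 0.37) × 0.06 = 0.017388
  job scam: 0.09 × (1 − 0.21) × 0.12 = 0.008532
  legitimate marketing: 0.45 × (1 − 0.08) × 0.75 = 0.3105
Marginal likelihood of the evidence = 0.33642.
P(newsletter | evidence) = 0.017388 / 0.33642 ≈ 0.052
P(job scam | evidence) = 0.008532 / 0.33642 ≈ 0.025
P(legitimate marketing | evidence) = 0.3105 / 0.33642 ≈ 0.923

0.052, 0.025, 0.923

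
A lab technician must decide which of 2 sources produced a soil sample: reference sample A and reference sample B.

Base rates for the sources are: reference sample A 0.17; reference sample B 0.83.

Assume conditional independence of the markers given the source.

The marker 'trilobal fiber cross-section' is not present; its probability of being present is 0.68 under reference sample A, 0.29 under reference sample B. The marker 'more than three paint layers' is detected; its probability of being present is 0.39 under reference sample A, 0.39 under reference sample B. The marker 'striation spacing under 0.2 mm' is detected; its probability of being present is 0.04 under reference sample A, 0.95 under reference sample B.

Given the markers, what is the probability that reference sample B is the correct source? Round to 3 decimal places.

0.996

Multiply each prior by the joint likelihood of the marker pattern (using 1 − P(present | H) for each absent marker):
  reference sample A: 0.17 × (1 − 0.68) × 0.39 × 0.04 = 0.00084864
  reference sample B: 0.83 × (1 − 0.29) × 0.39 × 0.95 = 0.21834
Normalizing constant Z = 0.00084864 + 0.21834 = 0.21918.
P(reference sample B | evidence) = 0.21834 / 0.21918 ≈ 0.996.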